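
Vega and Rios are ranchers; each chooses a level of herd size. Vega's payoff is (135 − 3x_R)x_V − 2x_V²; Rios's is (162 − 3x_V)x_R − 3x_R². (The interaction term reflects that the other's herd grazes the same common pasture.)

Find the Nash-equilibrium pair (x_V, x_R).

21.6, 16.2

Expanding Vega's payoff: 135x_V − 3x_Rx_V − 2x_V².
∂π/∂x_V = 135 − 3x_R − 4x_V = 0, so x_V = 33.75 − 0.75x_R.
Likewise for Rios: x_R = 27 − 0.5x_V.
Substituting the second reaction function into the first: x_V = 33.75 − 0.75(27 − 0.5x_V), which gives 0.625x_V = 13.5 ⇒ x_V = 21.6.
Then x_R = 27 − 0.5·21.6 = 16.2.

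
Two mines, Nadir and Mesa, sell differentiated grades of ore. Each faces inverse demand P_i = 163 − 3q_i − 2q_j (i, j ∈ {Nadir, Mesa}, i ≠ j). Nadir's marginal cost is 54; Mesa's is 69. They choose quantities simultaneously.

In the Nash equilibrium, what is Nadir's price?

Mine Nadir's profit: π = q_{Nadir}(163 − 3q_{Nadir} − 2q_{Mesa}) − 54q_{Nadir}.
∂π/∂q_{Nadir} = 109 − 6q_{Nadir} − 2q_{Mesa} = 0 ⇒ q_{Nadir} = 109/6 − (1/3)q_{Mesa}.
Similarly q_{Mesa} = 47/3 − (1/3)q_{Nadir}.
Plugging q_{Mesa} into Nadir's best response: q_{Nadir} = 109/6 − (1/3)(47/3 − (1/3)q_{Nadir}) ⇒ (8/9)q_{Nadir} = 233/18, so q_{Nadir} = 14.5625.
Then q_{Mesa} = 47/3 − (1/3)·14.5625 = 10.8125.
P_{Nadir} = 163 − 3·14.5625 − 2·10.8125 = 97.6875.

97.6875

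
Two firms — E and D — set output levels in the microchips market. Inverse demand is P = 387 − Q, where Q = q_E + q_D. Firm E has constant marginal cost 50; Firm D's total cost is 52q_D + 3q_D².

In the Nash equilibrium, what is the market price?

207.4

Firm E's profit: π = q_E(387 − (q_E + q_D)) − 50q_E.
∂π/∂q_E = 337 − 2q_E − q_D = 0, so q_E = 168.5 − 0.5q_D.
For D: ∂π/∂q_D = 335 − 8q_D − q_E = 0 ⇒ q_D = 41.875 − 0.125q_E.
Solving the two reaction functions simultaneously: (1 − (−0.5)(−0.125))q_E = 168.5 − 0.5·41.875, so 0.9375q_E = 147.5625 and q_E = 157.4.
Then q_D = 41.875 − 0.125·157.4 = 22.2.
Equilibrium price: P = 387 − 179.6 = 207.4.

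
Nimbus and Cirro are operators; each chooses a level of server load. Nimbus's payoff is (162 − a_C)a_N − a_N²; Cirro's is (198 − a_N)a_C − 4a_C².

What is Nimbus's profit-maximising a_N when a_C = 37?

Expanding Nimbus's payoff: 162a_N − a_Ca_N − a_N².
∂π/∂a_N = 162 − a_C − 2a_N = 0, so a_N = 81 − 0.5a_C.
At a_C = 37: a_N = 81 − 0.5·37 = 62.5.

62.5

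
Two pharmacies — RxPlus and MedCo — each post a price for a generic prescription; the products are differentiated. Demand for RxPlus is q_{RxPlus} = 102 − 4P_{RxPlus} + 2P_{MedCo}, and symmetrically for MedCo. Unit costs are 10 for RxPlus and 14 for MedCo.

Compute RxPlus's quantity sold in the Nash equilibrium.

56.8

RxPlus's profit: π = (P_{RxPlus} − 10)(102 − 4P_{RxPlus} + 2P_{MedCo}).
∂π/∂P_{RxPlus} = 142 − 8P_{RxPlus} + 2P_{MedCo} = 0 ⇒ P_{RxPlus} = 17.75 + 0.25P_{MedCo}.
Similarly P_{MedCo} = 19.75 + 0.25P_{RxPlus}.
Solving the two reaction functions simultaneously: (1 − (0.25)(0.25))P_{RxPlus} = 17.75 + 0.25·19.75, so 0.9375P_{RxPlus} = 22.6875 and P_{RxPlus} = 24.2.
Then P_{MedCo} = 19.75 + 0.25·24.2 = 25.8.
q_{RxPlus} = 102 − 4·24.2 + 2·25.8 = 56.8.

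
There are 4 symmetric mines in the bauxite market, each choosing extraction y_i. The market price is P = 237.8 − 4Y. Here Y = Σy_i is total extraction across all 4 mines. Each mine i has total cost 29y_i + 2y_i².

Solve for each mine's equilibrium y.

A representative mine's profit is π_i = y_i(237.8 − 4Y) − 29y_i − 2y_i², with Y = y_i + Σ_{j≠i} y_j.
First-order condition: 208.8 − 12y_i − 4Σ_{j≠i} y_j = 0.
In a symmetric equilibrium every mine chooses the same y, so Σ_{j≠i} y_j = 3y. The condition becomes 208.8 − 24y = 0, giving y = 208.8/24 = 8.7.

8.7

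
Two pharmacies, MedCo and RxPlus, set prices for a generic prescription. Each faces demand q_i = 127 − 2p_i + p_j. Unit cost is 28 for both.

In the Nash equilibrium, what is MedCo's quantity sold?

66

MedCo's profit: π = (p_{MedCo} − 28)(127 − 2p_{MedCo} + p_{RxPlus}).
∂π/∂p_{MedCo} = 183 − 4p_{MedCo} + p_{RxPlus} = 0 ⇒ p_{MedCo} = 45.75 + 0.25p_{RxPlus}.
The game is symmetric, so in equilibrium p_{RxPlus} = p_{MedCo}: the reaction function gives 0.75p_{MedCo} = 45.75, hence p_{MedCo} = 61.
q_{MedCo} = 127 − 2·61 + 61 = 66.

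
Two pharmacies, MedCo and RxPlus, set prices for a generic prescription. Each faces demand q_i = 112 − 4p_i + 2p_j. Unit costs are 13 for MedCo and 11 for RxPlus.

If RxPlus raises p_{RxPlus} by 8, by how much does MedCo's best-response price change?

2

MedCo's profit: π = (p_{MedCo} − 13)(112 − 4p_{MedCo} + 2p_{RxPlus}).
∂π/∂p_{MedCo} = 164 − 8p_{MedCo} + 2p_{RxPlus} = 0 ⇒ p_{MedCo} = 20.5 + 0.25p_{RxPlus}.
The reaction-function slope is 0.25, so an 8-unit rise in p_{RxPlus} moves p_{MedCo} by 0.25 × 8 = 2. MedCo's best response rises — the actions are strategic complements.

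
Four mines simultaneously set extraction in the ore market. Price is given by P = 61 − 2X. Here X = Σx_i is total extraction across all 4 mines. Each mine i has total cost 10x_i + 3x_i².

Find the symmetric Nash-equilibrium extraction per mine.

A representative mine's profit is π_i = x_i(61 − 2X) − 10x_i − 3x_i², with X = x_i + Σ_{j≠i} x_j.
First-order condition: 51 − 10x_i − 2Σ_{j≠i} x_j = 0.
Imposing symmetry (x_j = x for all j) turns Σ_{j≠i} x_j into 3x, so 51 = 16x and x = 3.1875.

3.1875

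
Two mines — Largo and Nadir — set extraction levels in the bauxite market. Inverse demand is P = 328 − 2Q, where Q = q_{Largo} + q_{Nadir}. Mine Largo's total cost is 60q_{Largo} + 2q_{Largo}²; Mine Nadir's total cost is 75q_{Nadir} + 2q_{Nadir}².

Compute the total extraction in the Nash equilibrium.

52.1

Mine Largo's profit: π = q_{Largo}(328 − 2(q_{Largo} + q_{Nadir})) − 60q_{Largo} − 2q_{Largo}².
∂π/∂q_{Largo} = 268 − 8q_{Largo} − 2q_{Nadir} = 0, so q_{Largo} = 33.5 − 0.25q_{Nadir}.
By the same steps for Nadir: q_{Nadir} = 31.625 − 0.25q_{Largo}.
Substituting the second reaction function into the first: q_{Largo} = 33.5 − 0.25(31.625 − 0.25q_{Largo}), which gives 0.9375q_{Largo} = 819/32 ⇒ q_{Largo} = 27.3.
Then q_{Nadir} = 31.625 − 0.25·27.3 = 24.8.
Total extraction: 27.3 + 24.8 = 52.1.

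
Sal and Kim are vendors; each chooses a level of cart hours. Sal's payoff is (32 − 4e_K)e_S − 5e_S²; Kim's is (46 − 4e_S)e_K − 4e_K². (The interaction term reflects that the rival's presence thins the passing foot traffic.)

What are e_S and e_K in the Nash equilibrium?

1.125, 5.1875

Expanding Sal's payoff: 32e_S − 4e_Ke_S − 5e_S².
∂π/∂e_S = 32 − 4e_K − 10e_S = 0, so e_S = 3.2 − 0.4e_K.
Likewise for Kim: e_K = 5.75 − 0.5e_S.
Solving the two reaction functions simultaneously: (1 − (−0.4)(−0.5))e_S = 3.2 − 0.4·5.75, so 0.8e_S = 0.9 and e_S = 1.125.
Then e_K = 5.75 − 0.5·1.125 = 5.1875.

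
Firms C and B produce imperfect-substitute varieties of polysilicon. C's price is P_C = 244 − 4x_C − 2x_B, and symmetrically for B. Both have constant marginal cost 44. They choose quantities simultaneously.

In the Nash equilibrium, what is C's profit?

1600

Firm C's profit: π = x_C(244 − 4x_C − 2x_B) − 44x_C.
∂π/∂x_C = 200 − 8x_C − 2x_B = 0 ⇒ x_C = 25 − 0.25x_B.
The game is symmetric, so in equilibrium x_B = x_C: the reaction function gives 1.25x_C = 25, hence x_C = 20.
P_C = 244 − 4·20 − 2·20 = 124.
Profit = (124 − 44)·20 = 1600.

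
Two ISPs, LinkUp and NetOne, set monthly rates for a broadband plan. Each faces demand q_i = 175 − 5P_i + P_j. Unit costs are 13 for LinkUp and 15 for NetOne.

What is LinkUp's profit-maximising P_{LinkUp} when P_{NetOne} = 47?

LinkUp's profit: π = (P_{LinkUp} − 13)(175 − 5P_{LinkUp} + P_{NetOne}).
∂π/∂P_{LinkUp} = 240 − 10P_{LinkUp} + P_{NetOne} = 0 ⇒ P_{LinkUp} = 24 + 0.1P_{NetOne}.
At P_{NetOne} = 47: P_{LinkUp} = 24 + 0.1·47 = 28.7.

28.7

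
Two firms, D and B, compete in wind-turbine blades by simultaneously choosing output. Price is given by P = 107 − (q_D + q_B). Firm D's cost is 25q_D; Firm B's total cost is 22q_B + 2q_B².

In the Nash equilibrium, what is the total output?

Firm D's profit: π = q_D(107 − (q_D + q_B)) − 25q_D.
∂π/∂q_D = 82 − 2q_D − q_B = 0, so q_D = 41 − 0.5q_B.
For B: ∂π/∂q_B = 85 − 6q_B − q_D = 0 ⇒ q_B = 85/6 − (1/6)q_D.
Solving the two reaction functions simultaneously: (1 − (−0.5)(−1/6))q_D = 41 − 0.5·(85/6), so (11/12)q_D = 407/12 and q_D = 37.
Then q_B = 85/6 − (1/6)·37 = 8.
Total output: 37 + 8 = 45.

45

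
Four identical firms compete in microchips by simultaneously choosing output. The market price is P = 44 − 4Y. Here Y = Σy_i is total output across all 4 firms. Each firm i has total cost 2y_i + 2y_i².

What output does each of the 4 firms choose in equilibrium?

1.75

A representative firm's profit is π_i = y_i(44 − 4Y) − 2y_i − 2y_i², with Y = y_i + Σ_{j≠i} y_j.
First-order condition: 42 − 12y_i − 4Σ_{j≠i} y_j = 0.
Imposing symmetry (y_j = y for all j) turns Σ_{j≠i} y_j into 3y, so 42 = 24y and y = 1.75.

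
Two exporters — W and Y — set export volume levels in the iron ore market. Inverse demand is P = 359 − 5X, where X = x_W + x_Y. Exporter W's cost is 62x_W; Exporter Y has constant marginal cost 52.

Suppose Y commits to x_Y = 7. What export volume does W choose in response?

26.2

Exporter W's profit: π = x_W(359 − 5(x_W + x_Y)) − 62x_W.
∂π/∂x_W = 297 − 10x_W − 5x_Y = 0, so x_W = 29.7 − 0.5x_Y.
At x_Y = 7: x_W = 29.7 − 0.5·7 = 26.2.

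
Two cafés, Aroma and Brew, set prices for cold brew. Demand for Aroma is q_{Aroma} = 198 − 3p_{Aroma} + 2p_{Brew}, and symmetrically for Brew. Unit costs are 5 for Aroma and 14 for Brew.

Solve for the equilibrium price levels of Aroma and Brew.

54.9375, 58.3125

Aroma's profit: π = (p_{Aroma} − 5)(198 − 3p_{Aroma} + 2p_{Brew}).
∂π/∂p_{Aroma} = 213 − 6p_{Aroma} + 2p_{Brew} = 0 ⇒ p_{Aroma} = 35.5 + (1/3)p_{Brew}.
Similarly p_{Brew} = 40 + (1/3)p_{Aroma}.
Plugging p_{Brew} into Aroma's best response: p_{Aroma} = 35.5 + (1/3)(40 + (1/3)p_{Aroma}) ⇒ (8/9)p_{Aroma} = 293/6, so p_{Aroma} = 54.9375.
Then p_{Brew} = 40 + (1/3)·54.9375 = 58.3125.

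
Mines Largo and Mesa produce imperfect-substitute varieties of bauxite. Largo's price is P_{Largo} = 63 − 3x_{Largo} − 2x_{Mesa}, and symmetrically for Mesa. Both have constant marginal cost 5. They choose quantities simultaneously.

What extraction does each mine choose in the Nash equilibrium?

Mine Largo's profit: π = x_{Largo}(63 − 3x_{Largo} − 2x_{Mesa}) − 5x_{Largo}.
∂π/∂x_{Largo} = 58 − 6x_{Largo} − 2x_{Mesa} = 0 ⇒ x_{Largo} = 29/3 − (1/3)x_{Mesa}.
By symmetry x_{Mesa} = x_{Largo}; substituting into the reaction function, (4/3)x_{Largo} = 29/3 and x_{Largo} = 7.25.

7.25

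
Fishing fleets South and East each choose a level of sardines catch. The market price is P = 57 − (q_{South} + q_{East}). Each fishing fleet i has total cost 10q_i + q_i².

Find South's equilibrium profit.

Fishing fleet South's profit: π = q_{South}(57 − (q_{South} + q_{East})) − 10q_{South} − q_{South}².
∂π/∂q_{South} = 47 − 4q_{South} − q_{East} = 0, so q_{South} = 11.75 − 0.25q_{East}.
Setting q_{South} = q_{East} in the reaction function: q_{South} = 11.75 − 0.25q_{South}, so q_{South} = 11.75 / 1.25 = 9.4.
Price P = 57 − 18.8 = 38.2.
South's profit: (38.2 − 10)·9.4 − (9.4)² = 176.72.

176.72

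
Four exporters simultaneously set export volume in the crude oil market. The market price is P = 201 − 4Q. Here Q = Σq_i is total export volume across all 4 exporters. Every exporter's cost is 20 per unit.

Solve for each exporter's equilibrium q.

A representative exporter's profit is π_i = q_i(201 − 4Q) − 20q_i, with Q = q_i + Σ_{j≠i} q_j.
First-order condition: 181 − 8q_i − 4Σ_{j≠i} q_j = 0.
With identical exporters, set every q_j = q: then 181 − 8q − 12q = 0, i.e. q = 181/20 = 9.05.

9.05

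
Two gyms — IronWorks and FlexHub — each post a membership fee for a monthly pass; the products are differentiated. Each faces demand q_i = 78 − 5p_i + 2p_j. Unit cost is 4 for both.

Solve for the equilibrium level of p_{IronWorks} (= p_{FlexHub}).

IronWorks's profit: π = (p_{IronWorks} − 4)(78 − 5p_{IronWorks} + 2p_{FlexHub}).
∂π/∂p_{IronWorks} = 98 − 10p_{IronWorks} + 2p_{FlexHub} = 0 ⇒ p_{IronWorks} = 9.8 + 0.2p_{FlexHub}.
By symmetry p_{FlexHub} = p_{IronWorks}; substituting into the reaction function, 0.8p_{IronWorks} = 9.8 and p_{IronWorks} = 12.25.

12.25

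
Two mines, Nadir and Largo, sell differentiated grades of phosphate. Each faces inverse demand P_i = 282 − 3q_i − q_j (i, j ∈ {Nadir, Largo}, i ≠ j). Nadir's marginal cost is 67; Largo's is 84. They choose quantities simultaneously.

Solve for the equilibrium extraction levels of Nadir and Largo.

31.2, 27.8

Mine Nadir's profit: π = q_{Nadir}(282 − 3q_{Nadir} − q_{Largo}) − 67q_{Nadir}.
∂π/∂q_{Nadir} = 215 − 6q_{Nadir} − q_{Largo} = 0 ⇒ q_{Nadir} = 215/6 − (1/6)q_{Largo}.
Similarly q_{Largo} = 33 − (1/6)q_{Nadir}.
Solving the two reaction functions simultaneously: (1 − (−1/6)(−1/6))q_{Nadir} = 215/6 − (1/6)·33, so (35/36)q_{Nadir} = 91/3 and q_{Nadir} = 31.2.
Then q_{Largo} = 33 − (1/6)·31.2 = 27.8.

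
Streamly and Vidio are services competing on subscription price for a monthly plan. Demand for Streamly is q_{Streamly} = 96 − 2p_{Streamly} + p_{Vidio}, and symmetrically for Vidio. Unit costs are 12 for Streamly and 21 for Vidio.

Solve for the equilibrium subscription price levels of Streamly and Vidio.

Streamly's profit: π = (p_{Streamly} − 12)(96 − 2p_{Streamly} + p_{Vidio}).
∂π/∂p_{Streamly} = 120 − 4p_{Streamly} + p_{Vidio} = 0 ⇒ p_{Streamly} = 30 + 0.25p_{Vidio}.
Similarly p_{Vidio} = 34.5 + 0.25p_{Streamly}.
Substituting the second reaction function into the first: p_{Streamly} = 30 + 0.25(34.5 + 0.25p_{Streamly}), which gives 0.9375p_{Streamly} = 38.625 ⇒ p_{Streamly} = 41.2.
Then p_{Vidio} = 34.5 + 0.25·41.2 = 44.8.

41.2, 44.8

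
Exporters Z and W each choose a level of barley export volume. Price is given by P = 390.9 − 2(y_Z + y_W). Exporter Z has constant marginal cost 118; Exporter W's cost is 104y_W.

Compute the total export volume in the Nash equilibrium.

Exporter Z's profit: π = y_Z(390.9 − 2(y_Z + y_W)) − 118y_Z.
∂π/∂y_Z = 272.9 − 4y_Z − 2y_W = 0, so y_Z = 68.225 − 0.5y_W.
By the same steps for W: y_W = 71.725 − 0.5y_Z.
Solving the two reaction functions simultaneously: (1 − (−0.5)(−0.5))y_Z = 68.225 − 0.5·71.725, so 0.75y_Z = 32.3625 and y_Z = 43.15.
Then y_W = 71.725 − 0.5·43.15 = 50.15.
Total export volume: 43.15 + 50.15 = 93.3.

93.3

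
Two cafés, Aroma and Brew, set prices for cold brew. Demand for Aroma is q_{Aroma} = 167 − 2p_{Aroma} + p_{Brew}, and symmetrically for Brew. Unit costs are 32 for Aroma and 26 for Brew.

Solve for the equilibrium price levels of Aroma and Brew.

Aroma's profit: π = (p_{Aroma} − 32)(167 − 2p_{Aroma} + p_{Brew}).
∂π/∂p_{Aroma} = 231 − 4p_{Aroma} + p_{Brew} = 0 ⇒ p_{Aroma} = 57.75 + 0.25p_{Brew}.
Similarly p_{Brew} = 54.75 + 0.25p_{Aroma}.
Substituting the second reaction function into the first: p_{Aroma} = 57.75 + 0.25(54.75 + 0.25p_{Aroma}), which gives 0.9375p_{Aroma} = 71.4375 ⇒ p_{Aroma} = 76.2.
Then p_{Brew} = 54.75 + 0.25·76.2 = 73.8.

76.2, 73.8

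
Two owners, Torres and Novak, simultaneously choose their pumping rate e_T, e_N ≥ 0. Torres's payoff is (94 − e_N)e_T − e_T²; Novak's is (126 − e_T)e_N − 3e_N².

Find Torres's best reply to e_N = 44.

Expanding Torres's payoff: 94e_T − e_Ne_T − e_T².
∂π/∂e_T = 94 − e_N − 2e_T = 0, so e_T = 47 − 0.5e_N.
At e_N = 44: e_T = 47 − 0.5·44 = 25.

25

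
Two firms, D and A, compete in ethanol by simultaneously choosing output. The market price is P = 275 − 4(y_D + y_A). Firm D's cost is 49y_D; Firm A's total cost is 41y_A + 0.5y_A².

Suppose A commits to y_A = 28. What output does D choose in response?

14.25

Firm D's profit: π = y_D(275 − 4(y_D + y_A)) − 49y_D.
∂π/∂y_D = 226 − 8y_D − 4y_A = 0, so y_D = 28.25 − 0.5y_A.
At y_A = 28: y_D = 28.25 − 0.5·28 = 14.25.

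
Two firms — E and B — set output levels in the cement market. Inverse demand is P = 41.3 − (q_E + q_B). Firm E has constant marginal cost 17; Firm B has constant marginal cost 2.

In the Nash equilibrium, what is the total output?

21.2

Firm E's profit: π = q_E(41.3 − (q_E + q_B)) − 17q_E.
∂π/∂q_E = 24.3 − 2q_E − q_B = 0, so q_E = 12.15 − 0.5q_B.
By the same steps for B: q_B = 19.65 − 0.5q_E.
Solving the two reaction functions simultaneously: (1 − (−0.5)(−0.5))q_E = 12.15 − 0.5·19.65, so 0.75q_E = 2.325 and q_E = 3.1.
Then q_B = 19.65 − 0.5·3.1 = 18.1.
Total output: 3.1 + 18.1 = 21.2.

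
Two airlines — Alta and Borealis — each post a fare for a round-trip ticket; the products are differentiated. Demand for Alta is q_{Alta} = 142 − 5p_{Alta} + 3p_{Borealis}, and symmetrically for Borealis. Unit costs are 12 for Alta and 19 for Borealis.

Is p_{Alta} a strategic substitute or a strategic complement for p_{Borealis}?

strategic complements

Alta's profit: π = (p_{Alta} − 12)(142 − 5p_{Alta} + 3p_{Borealis}).
∂π/∂p_{Alta} = 202 − 10p_{Alta} + 3p_{Borealis} = 0 ⇒ p_{Alta} = 20.2 + 0.3p_{Borealis}.
The best-response slope dp_{Alta}/dp_{Borealis} = 0.3 > 0: the reaction function is upward-sloping, so the choices are strategic complements.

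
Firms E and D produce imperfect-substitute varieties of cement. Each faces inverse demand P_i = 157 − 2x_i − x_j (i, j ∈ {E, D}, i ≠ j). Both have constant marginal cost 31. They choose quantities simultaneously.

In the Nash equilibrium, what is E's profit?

Firm E's profit: π = x_E(157 − 2x_E − x_D) − 31x_E.
∂π/∂x_E = 126 − 4x_E − x_D = 0 ⇒ x_E = 31.5 − 0.25x_D.
The game is symmetric, so in equilibrium x_D = x_E: the reaction function gives 1.25x_E = 31.5, hence x_E = 25.2.
P_E = 157 − 2·25.2 − 25.2 = 81.4.
Profit = (81.4 − 31)·25.2 = 1270.08.

1270.08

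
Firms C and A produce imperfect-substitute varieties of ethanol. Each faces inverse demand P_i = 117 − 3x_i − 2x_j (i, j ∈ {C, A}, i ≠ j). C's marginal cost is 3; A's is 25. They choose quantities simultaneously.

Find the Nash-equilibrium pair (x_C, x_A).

15.625, 10.125

Firm C's profit: π = x_C(117 − 3x_C − 2x_A) − 3x_C.
∂π/∂x_C = 114 − 6x_C − 2x_A = 0 ⇒ x_C = 19 − (1/3)x_A.
Similarly x_A = 46/3 − (1/3)x_C.
Solving the two reaction functions simultaneously: (1 − (−1/3)(−1/3))x_C = 19 − (1/3)·(46/3), so (8/9)x_C = 125/9 and x_C = 15.625.
Then x_A = 46/3 − (1/3)·15.625 = 10.125.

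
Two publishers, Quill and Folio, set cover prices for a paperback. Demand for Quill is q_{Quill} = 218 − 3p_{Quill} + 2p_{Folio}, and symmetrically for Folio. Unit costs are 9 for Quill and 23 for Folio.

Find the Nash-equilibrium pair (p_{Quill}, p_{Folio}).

63.875, 69.125

Quill's profit: π = (p_{Quill} − 9)(218 − 3p_{Quill} + 2p_{Folio}).
∂π/∂p_{Quill} = 245 − 6p_{Quill} + 2p_{Folio} = 0 ⇒ p_{Quill} = 245/6 + (1/3)p_{Folio}.
Similarly p_{Folio} = 287/6 + (1/3)p_{Quill}.
Substituting the second reaction function into the first: p_{Quill} = 245/6 + (1/3)(287/6 + (1/3)p_{Quill}), which gives (8/9)p_{Quill} = 511/9 ⇒ p_{Quill} = 63.875.
Then p_{Folio} = 287/6 + (1/3)·63.875 = 69.125.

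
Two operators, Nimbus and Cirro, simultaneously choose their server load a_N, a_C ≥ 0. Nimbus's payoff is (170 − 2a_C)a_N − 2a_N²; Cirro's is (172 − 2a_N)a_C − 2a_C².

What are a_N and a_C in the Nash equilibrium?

28, 29

Expanding Nimbus's payoff: 170a_N − 2a_Ca_N − 2a_N².
∂π/∂a_N = 170 − 2a_C − 4a_N = 0, so a_N = 42.5 − 0.5a_C.
Likewise for Cirro: a_C = 43 − 0.5a_N.
Solving the two reaction functions simultaneously: (1 − (−0.5)(−0.5))a_N = 42.5 − 0.5·43, so 0.75a_N = 21 and a_N = 28.
Then a_C = 43 − 0.5·28 = 29.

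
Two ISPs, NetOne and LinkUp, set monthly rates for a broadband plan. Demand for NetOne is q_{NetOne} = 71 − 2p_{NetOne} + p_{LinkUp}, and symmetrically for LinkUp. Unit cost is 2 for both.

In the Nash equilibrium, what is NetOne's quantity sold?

46

NetOne's profit: π = (p_{NetOne} − 2)(71 − 2p_{NetOne} + p_{LinkUp}).
∂π/∂p_{NetOne} = 75 − 4p_{NetOne} + p_{LinkUp} = 0 ⇒ p_{NetOne} = 18.75 + 0.25p_{LinkUp}.
Setting p_{NetOne} = p_{LinkUp} in the reaction function: p_{NetOne} = 18.75 + 0.25p_{NetOne}, so p_{NetOne} = 18.75 / 0.75 = 25.
q_{NetOne} = 71 − 2·25 + 25 = 46.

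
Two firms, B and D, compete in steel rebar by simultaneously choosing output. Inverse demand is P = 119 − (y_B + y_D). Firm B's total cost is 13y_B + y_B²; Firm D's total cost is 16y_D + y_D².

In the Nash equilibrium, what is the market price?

77.2

Firm B's profit: π = y_B(119 − (y_B + y_D)) − 13y_B − y_B².
∂π/∂y_B = 106 − 4y_B − y_D = 0, so y_B = 26.5 − 0.25y_D.
By the same steps for D: y_D = 25.75 − 0.25y_B.
Substituting the second reaction function into the first: y_B = 26.5 − 0.25(25.75 − 0.25y_B), which gives 0.9375y_B = 20.0625 ⇒ y_B = 21.4.
Then y_D = 25.75 − 0.25·21.4 = 20.4.
Equilibrium price: P = 119 − 41.8 = 77.2.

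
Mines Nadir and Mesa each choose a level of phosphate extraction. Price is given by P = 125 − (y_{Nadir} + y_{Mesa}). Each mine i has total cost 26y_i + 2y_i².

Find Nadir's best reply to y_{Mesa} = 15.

14

Mine Nadir's profit: π = y_{Nadir}(125 − (y_{Nadir} + y_{Mesa})) − 26y_{Nadir} − 2y_{Nadir}².
∂π/∂y_{Nadir} = 99 − 6y_{Nadir} − y_{Mesa} = 0, so y_{Nadir} = 16.5 − (1/6)y_{Mesa}.
At y_{Mesa} = 15: y_{Nadir} = 16.5 − (1/6)·15 = 14.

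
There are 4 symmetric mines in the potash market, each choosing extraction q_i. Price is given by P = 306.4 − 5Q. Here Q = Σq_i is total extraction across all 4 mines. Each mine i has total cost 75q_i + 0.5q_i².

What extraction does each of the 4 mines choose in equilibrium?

8.9

A representative mine's profit is π_i = q_i(306.4 − 5Q) − 75q_i − 0.5q_i², with Q = q_i + Σ_{j≠i} q_j.
First-order condition: 231.4 − 11q_i − 5Σ_{j≠i} q_j = 0.
With identical mines, set every q_j = q: then 231.4 − 11q − 15q = 0, i.e. q = 231.4/26 = 8.9.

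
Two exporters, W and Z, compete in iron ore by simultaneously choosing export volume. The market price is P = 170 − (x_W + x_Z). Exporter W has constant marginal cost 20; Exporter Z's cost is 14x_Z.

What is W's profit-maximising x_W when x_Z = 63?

43.5

Exporter W's profit: π = x_W(170 − (x_W + x_Z)) − 20x_W.
∂π/∂x_W = 150 − 2x_W − x_Z = 0, so x_W = 75 − 0.5x_Z.
At x_Z = 63: x_W = 75 − 0.5·63 = 43.5.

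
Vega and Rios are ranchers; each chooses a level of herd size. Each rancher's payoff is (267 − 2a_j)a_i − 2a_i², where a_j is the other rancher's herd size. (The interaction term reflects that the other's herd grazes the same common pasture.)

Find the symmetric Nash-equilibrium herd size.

44.5

Vega's payoff is (267 − 2a_R)a_V − 2a_V².
∂π/∂a_V = 267 − 2a_R − 4a_V = 0, so a_V = 66.75 − 0.5a_R.
The game is symmetric, so in equilibrium a_R = a_V: the reaction function gives 1.5a_V = 66.75, hence a_V = 44.5.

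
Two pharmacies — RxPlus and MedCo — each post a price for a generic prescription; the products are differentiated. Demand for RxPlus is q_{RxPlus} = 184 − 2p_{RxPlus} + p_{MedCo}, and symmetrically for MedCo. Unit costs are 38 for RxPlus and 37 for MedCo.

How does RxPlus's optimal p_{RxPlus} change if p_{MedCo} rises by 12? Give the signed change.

RxPlus's profit: π = (p_{RxPlus} − 38)(184 − 2p_{RxPlus} + p_{MedCo}).
∂π/∂p_{RxPlus} = 260 − 4p_{RxPlus} + p_{MedCo} = 0 ⇒ p_{RxPlus} = 65 + 0.25p_{MedCo}.
The reaction-function slope is 0.25, so a 12-unit rise in p_{MedCo} moves p_{RxPlus} by 0.25 × 12 = 3. RxPlus's best response rises — the actions are strategic complements.

3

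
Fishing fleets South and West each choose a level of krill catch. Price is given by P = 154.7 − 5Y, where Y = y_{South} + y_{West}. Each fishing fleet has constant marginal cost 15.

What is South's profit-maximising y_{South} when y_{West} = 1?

13.47

Fishing fleet South's profit: π = y_{South}(154.7 − 5(y_{South} + y_{West})) − 15y_{South}.
∂π/∂y_{South} = 139.7 − 10y_{South} − 5y_{West} = 0, so y_{South} = 13.97 − 0.5y_{West}.
At y_{West} = 1: y_{South} = 13.97 − 0.5·1 = 13.47.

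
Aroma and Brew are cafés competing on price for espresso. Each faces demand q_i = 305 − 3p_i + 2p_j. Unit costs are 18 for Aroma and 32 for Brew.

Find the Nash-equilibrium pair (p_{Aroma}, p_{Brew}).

92.375, 97.625

Aroma's profit: π = (p_{Aroma} − 18)(305 − 3p_{Aroma} + 2p_{Brew}).
∂π/∂p_{Aroma} = 359 − 6p_{Aroma} + 2p_{Brew} = 0 ⇒ p_{Aroma} = 359/6 + (1/3)p_{Brew}.
Similarly p_{Brew} = 401/6 + (1/3)p_{Aroma}.
Plugging p_{Brew} into Aroma's best response: p_{Aroma} = 359/6 + (1/3)(401/6 + (1/3)p_{Aroma}) ⇒ (8/9)p_{Aroma} = 739/9, so p_{Aroma} = 92.375.
Then p_{Brew} = 401/6 + (1/3)·92.375 = 97.625.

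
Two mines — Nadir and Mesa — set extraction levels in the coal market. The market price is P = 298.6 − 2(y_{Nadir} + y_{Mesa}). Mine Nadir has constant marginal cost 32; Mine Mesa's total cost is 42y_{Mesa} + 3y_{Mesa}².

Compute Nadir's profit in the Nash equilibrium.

7152.08

Mine Nadir's profit: π = y_{Nadir}(298.6 − 2(y_{Nadir} + y_{Mesa})) − 32y_{Nadir}.
∂π/∂y_{Nadir} = 266.6 − 4y_{Nadir} − 2y_{Mesa} = 0, so y_{Nadir} = 66.65 − 0.5y_{Mesa}.
For Mesa: ∂π/∂y_{Mesa} = 256.6 − 10y_{Mesa} − 2y_{Nadir} = 0 ⇒ y_{Mesa} = 25.66 − 0.2y_{Nadir}.
Solving the two reaction functions simultaneously: (1 − (−0.5)(−0.2))y_{Nadir} = 66.65 − 0.5·25.66, so 0.9y_{Nadir} = 53.82 and y_{Nadir} = 59.8.
Then y_{Mesa} = 25.66 − 0.2·59.8 = 13.7.
Price P = 298.6 − 2·73.5 = 151.6.
Nadir's profit: (151.6 − 32)·59.8 = 7152.08.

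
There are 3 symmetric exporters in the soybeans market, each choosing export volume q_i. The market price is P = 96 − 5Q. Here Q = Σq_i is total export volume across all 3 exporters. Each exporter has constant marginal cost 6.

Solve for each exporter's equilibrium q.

A representative exporter's profit is π_i = q_i(96 − 5Q) − 6q_i, with Q = q_i + Σ_{j≠i} q_j.
First-order condition: 90 − 10q_i − 5Σ_{j≠i} q_j = 0.
Imposing symmetry (q_j = q for all j) turns Σ_{j≠i} q_j into 2q, so 90 = 20q and q = 4.5.

4.5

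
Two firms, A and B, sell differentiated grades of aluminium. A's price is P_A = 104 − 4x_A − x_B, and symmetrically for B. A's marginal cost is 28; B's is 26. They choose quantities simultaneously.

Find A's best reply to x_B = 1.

Firm A's profit: π = x_A(104 − 4x_A − x_B) − 28x_A.
∂π/∂x_A = 76 − 8x_A − x_B = 0 ⇒ x_A = 9.5 − 0.125x_B.
At x_B = 1: x_A = 9.5 − 0.125·1 = 9.375.

9.375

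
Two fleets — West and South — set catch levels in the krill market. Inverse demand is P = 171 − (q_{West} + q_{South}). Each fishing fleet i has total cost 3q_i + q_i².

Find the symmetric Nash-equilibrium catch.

Fishing fleet West's profit: π = q_{West}(171 − (q_{West} + q_{South})) − 3q_{West} − q_{West}².
∂π/∂q_{West} = 168 − 4q_{West} − q_{South} = 0, so q_{West} = 42 − 0.25q_{South}.
The game is symmetric, so in equilibrium q_{South} = q_{West}: the reaction function gives 1.25q_{West} = 42, hence q_{West} = 33.6.

33.6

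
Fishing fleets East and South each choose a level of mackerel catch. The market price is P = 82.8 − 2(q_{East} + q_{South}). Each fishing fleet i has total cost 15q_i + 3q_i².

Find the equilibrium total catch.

11.3

Fishing fleet East's profit: π = q_{East}(82.8 − 2(q_{East} + q_{South})) − 15q_{East} − 3q_{East}².
∂π/∂q_{East} = 67.8 − 10q_{East} − 2q_{South} = 0, so q_{East} = 6.78 − 0.2q_{South}.
The game is symmetric, so in equilibrium q_{South} = q_{East}: the reaction function gives 1.2q_{East} = 6.78, hence q_{East} = 5.65.
Total catch: 5.65 + 5.65 = 11.3.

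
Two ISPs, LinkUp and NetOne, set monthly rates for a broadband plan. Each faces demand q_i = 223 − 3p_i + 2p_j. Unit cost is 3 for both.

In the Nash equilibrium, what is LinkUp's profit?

LinkUp's profit: π = (p_{LinkUp} − 3)(223 − 3p_{LinkUp} + 2p_{NetOne}).
∂π/∂p_{LinkUp} = 232 − 6p_{LinkUp} + 2p_{NetOne} = 0 ⇒ p_{LinkUp} = 116/3 + (1/3)p_{NetOne}.
Setting p_{LinkUp} = p_{NetOne} in the reaction function: p_{LinkUp} = 116/3 + (1/3)p_{LinkUp}, so p_{LinkUp} = (116/3) / (2/3) = 58.
q_{LinkUp} = 223 − 3·58 + 2·58 = 165.
Profit = (58 − 3)·165 = 9075.

9075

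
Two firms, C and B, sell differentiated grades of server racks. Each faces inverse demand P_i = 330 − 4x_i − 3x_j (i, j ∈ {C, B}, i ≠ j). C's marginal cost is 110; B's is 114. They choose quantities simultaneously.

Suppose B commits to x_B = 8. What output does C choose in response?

Firm C's profit: π = x_C(330 − 4x_C − 3x_B) − 110x_C.
∂π/∂x_C = 220 − 8x_C − 3x_B = 0 ⇒ x_C = 27.5 − 0.375x_B.
At x_B = 8: x_C = 27.5 − 0.375·8 = 24.5.

24.5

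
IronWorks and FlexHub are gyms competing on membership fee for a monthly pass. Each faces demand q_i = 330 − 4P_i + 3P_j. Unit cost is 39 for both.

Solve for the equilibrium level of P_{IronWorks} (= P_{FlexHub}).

97.2

IronWorks's profit: π = (P_{IronWorks} − 39)(330 − 4P_{IronWorks} + 3P_{FlexHub}).
∂π/∂P_{IronWorks} = 486 − 8P_{IronWorks} + 3P_{FlexHub} = 0 ⇒ P_{IronWorks} = 60.75 + 0.375P_{FlexHub}.
The game is symmetric, so in equilibrium P_{FlexHub} = P_{IronWorks}: the reaction function gives 0.625P_{IronWorks} = 60.75, hence P_{IronWorks} = 97.2.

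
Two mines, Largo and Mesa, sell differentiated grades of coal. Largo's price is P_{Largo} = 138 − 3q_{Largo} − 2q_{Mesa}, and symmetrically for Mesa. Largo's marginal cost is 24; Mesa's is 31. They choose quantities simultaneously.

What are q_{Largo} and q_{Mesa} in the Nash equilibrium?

Mine Largo's profit: π = q_{Largo}(138 − 3q_{Largo} − 2q_{Mesa}) − 24q_{Largo}.
∂π/∂q_{Largo} = 114 − 6q_{Largo} − 2q_{Mesa} = 0 ⇒ q_{Largo} = 19 − (1/3)q_{Mesa}.
Similarly q_{Mesa} = 107/6 − (1/3)q_{Largo}.
Substituting the second reaction function into the first: q_{Largo} = 19 − (1/3)(107/6 − (1/3)q_{Largo}), which gives (8/9)q_{Largo} = 235/18 ⇒ q_{Largo} = 14.6875.
Then q_{Mesa} = 107/6 − (1/3)·14.6875 = 12.9375.

14.6875, 12.9375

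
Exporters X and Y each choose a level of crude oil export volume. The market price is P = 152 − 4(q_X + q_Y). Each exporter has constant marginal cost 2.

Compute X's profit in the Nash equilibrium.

Exporter X's profit: π = q_X(152 − 4(q_X + q_Y)) − 2q_X.
∂π/∂q_X = 150 − 8q_X − 4q_Y = 0, so q_X = 18.75 − 0.5q_Y.
Setting q_X = q_Y in the reaction function: q_X = 18.75 − 0.5q_X, so q_X = 18.75 / 1.5 = 12.5.
Price P = 152 − 4·25 = 52.
X's profit: (52 − 2)·12.5 = 625.

625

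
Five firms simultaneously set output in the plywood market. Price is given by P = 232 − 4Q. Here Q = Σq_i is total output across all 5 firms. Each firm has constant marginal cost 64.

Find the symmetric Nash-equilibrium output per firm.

7

A representative firm's profit is π_i = q_i(232 − 4Q) − 64q_i, with Q = q_i + Σ_{j≠i} q_j.
First-order condition: 168 − 8q_i − 4Σ_{j≠i} q_j = 0.
Imposing symmetry (q_j = q for all j) turns Σ_{j≠i} q_j into 4q, so 168 = 24q and q = 7.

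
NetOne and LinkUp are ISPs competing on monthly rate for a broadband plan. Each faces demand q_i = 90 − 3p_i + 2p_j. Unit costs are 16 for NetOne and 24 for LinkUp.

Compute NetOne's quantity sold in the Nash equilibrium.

60

NetOne's profit: π = (p_{NetOne} − 16)(90 − 3p_{NetOne} + 2p_{LinkUp}).
∂π/∂p_{NetOne} = 138 − 6p_{NetOne} + 2p_{LinkUp} = 0 ⇒ p_{NetOne} = 23 + (1/3)p_{LinkUp}.
Similarly p_{LinkUp} = 27 + (1/3)p_{NetOne}.
Plugging p_{LinkUp} into NetOne's best response: p_{NetOne} = 23 + (1/3)(27 + (1/3)p_{NetOne}) ⇒ (8/9)p_{NetOne} = 32, so p_{NetOne} = 36.
Then p_{LinkUp} = 27 + (1/3)·36 = 39.
q_{NetOne} = 90 − 3·36 + 2·39 = 60.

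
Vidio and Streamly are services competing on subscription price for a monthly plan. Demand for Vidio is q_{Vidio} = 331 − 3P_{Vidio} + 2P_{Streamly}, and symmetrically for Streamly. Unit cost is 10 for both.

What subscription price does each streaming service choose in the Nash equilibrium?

Vidio's profit: π = (P_{Vidio} − 10)(331 − 3P_{Vidio} + 2P_{Streamly}).
∂π/∂P_{Vidio} = 361 − 6P_{Vidio} + 2P_{Streamly} = 0 ⇒ P_{Vidio} = 361/6 + (1/3)P_{Streamly}.
The game is symmetric, so in equilibrium P_{Streamly} = P_{Vidio}: the reaction function gives (2/3)P_{Vidio} = 361/6, hence P_{Vidio} = 90.25.

90.25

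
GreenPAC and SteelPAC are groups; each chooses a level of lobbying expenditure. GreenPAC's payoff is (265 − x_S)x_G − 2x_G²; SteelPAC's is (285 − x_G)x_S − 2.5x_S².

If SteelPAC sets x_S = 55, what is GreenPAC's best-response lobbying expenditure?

Expanding GreenPAC's payoff: 265x_G − x_Sx_G − 2x_G².
∂π/∂x_G = 265 − x_S − 4x_G = 0, so x_G = 66.25 − 0.25x_S.
At x_S = 55: x_G = 66.25 − 0.25·55 = 52.5.

52.5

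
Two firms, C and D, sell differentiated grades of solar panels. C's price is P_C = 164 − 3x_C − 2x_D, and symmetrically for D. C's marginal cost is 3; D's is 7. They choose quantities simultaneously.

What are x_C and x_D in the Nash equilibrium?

20.375, 19.375

Firm C's profit: π = x_C(164 − 3x_C − 2x_D) − 3x_C.
∂π/∂x_C = 161 − 6x_C − 2x_D = 0 ⇒ x_C = 161/6 − (1/3)x_D.
Similarly x_D = 157/6 − (1/3)x_C.
Substituting the second reaction function into the first: x_C = 161/6 − (1/3)(157/6 − (1/3)x_C), which gives (8/9)x_C = 163/9 ⇒ x_C = 20.375.
Then x_D = 157/6 − (1/3)·20.375 = 19.375.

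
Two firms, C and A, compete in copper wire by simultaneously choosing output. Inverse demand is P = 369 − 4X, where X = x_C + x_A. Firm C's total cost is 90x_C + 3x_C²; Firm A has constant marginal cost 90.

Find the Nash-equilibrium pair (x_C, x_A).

11.625, 29.0625

Firm C's profit: π = x_C(369 − 4(x_C + x_A)) − 90x_C − 3x_C².
∂π/∂x_C = 279 − 14x_C − 4x_A = 0, so x_C = 279/14 − (2/7)x_A.
For A: ∂π/∂x_A = 279 − 8x_A − 4x_C = 0 ⇒ x_A = 34.875 − 0.5x_C.
Plugging x_A into C's best response: x_C = 279/14 − (2/7)(34.875 − 0.5x_C) ⇒ (6/7)x_C = 279/28, so x_C = 11.625.
Then x_A = 34.875 − 0.5·11.625 = 29.0625.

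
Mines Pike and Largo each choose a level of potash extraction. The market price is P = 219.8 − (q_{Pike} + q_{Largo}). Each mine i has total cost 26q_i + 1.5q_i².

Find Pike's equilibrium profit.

Mine Pike's profit: π = q_{Pike}(219.8 − (q_{Pike} + q_{Largo})) − 26q_{Pike} − 1.5q_{Pike}².
∂π/∂q_{Pike} = 193.8 − 5q_{Pike} − q_{Largo} = 0, so q_{Pike} = 38.76 − 0.2q_{Largo}.
The game is symmetric, so in equilibrium q_{Largo} = q_{Pike}: the reaction function gives 1.2q_{Pike} = 38.76, hence q_{Pike} = 32.3.
Price P = 219.8 − 64.6 = 155.2.
Pike's profit: (155.2 − 26)·32.3 − 1.5(32.3)² = 2608.225.

2608.225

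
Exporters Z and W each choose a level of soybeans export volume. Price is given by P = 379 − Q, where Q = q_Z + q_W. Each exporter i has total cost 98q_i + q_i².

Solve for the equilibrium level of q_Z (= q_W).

56.2

Exporter Z's profit: π = q_Z(379 − (q_Z + q_W)) − 98q_Z − q_Z².
∂π/∂q_Z = 281 − 4q_Z − q_W = 0, so q_Z = 70.25 − 0.25q_W.
The game is symmetric, so in equilibrium q_W = q_Z: the reaction function gives 1.25q_Z = 70.25, hence q_Z = 56.2.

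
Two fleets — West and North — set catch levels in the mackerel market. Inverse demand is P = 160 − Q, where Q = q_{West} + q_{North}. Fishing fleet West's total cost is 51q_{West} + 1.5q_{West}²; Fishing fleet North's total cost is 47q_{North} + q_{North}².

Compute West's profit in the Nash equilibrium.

Fishing fleet West's profit: π = q_{West}(160 − (q_{West} + q_{North})) − 51q_{West} − 1.5q_{West}².
∂π/∂q_{West} = 109 − 5q_{West} − q_{North} = 0, so q_{West} = 21.8 − 0.2q_{North}.
For North: ∂π/∂q_{North} = 113 − 4q_{North} − q_{West} = 0 ⇒ q_{North} = 28.25 − 0.25q_{West}.
Substituting the second reaction function into the first: q_{West} = 21.8 − 0.2(28.25 − 0.25q_{West}), which gives 0.95q_{West} = 16.15 ⇒ q_{West} = 17.
Then q_{North} = 28.25 − 0.25·17 = 24.
Price P = 160 − 41 = 119.
West's profit: (119 − 51)·17 − 1.5(17)² = 722.5.

722.5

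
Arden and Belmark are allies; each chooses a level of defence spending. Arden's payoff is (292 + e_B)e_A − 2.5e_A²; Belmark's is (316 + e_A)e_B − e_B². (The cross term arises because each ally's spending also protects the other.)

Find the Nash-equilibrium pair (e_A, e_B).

Expanding Arden's payoff: 292e_A + e_Be_A − 2.5e_A².
∂π/∂e_A = 292 + e_B − 5e_A = 0, so e_A = 58.4 + 0.2e_B.
Likewise for Belmark: e_B = 158 + 0.5e_A.
Plugging e_B into Arden's best response: e_A = 58.4 + 0.2(158 + 0.5e_A) ⇒ 0.9e_A = 90, so e_A = 100.
Then e_B = 158 + 0.5·100 = 208.

100, 208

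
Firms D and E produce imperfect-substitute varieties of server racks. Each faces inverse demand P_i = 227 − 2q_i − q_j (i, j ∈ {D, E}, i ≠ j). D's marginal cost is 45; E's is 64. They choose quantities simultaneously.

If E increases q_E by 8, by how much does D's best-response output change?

Firm D's profit: π = q_D(227 − 2q_D − q_E) − 45q_D.
∂π/∂q_D = 182 − 4q_D − q_E = 0 ⇒ q_D = 45.5 − 0.25q_E.
The reaction-function slope is −0.25, so an 8-unit rise in q_E moves q_D by −0.25 × 8 = −2. D's best response falls — the actions are strategic substitutes.

-2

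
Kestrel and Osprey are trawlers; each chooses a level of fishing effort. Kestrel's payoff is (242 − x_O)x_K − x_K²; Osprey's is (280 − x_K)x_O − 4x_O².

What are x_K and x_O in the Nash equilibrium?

Expanding Kestrel's payoff: 242x_K − x_Ox_K − x_K².
∂π/∂x_K = 242 − x_O − 2x_K = 0, so x_K = 121 − 0.5x_O.
Likewise for Osprey: x_O = 35 − 0.125x_K.
Solving the two reaction functions simultaneously: (1 − (−0.5)(−0.125))x_K = 121 − 0.5·35, so 0.9375x_K = 103.5 and x_K = 110.4.
Then x_O = 35 − 0.125·110.4 = 21.2.

110.4, 21.2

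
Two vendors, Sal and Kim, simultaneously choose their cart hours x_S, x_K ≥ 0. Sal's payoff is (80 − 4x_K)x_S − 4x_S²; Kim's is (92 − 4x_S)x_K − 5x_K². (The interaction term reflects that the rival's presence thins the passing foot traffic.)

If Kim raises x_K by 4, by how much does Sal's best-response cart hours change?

-2

Expanding Sal's payoff: 80x_S − 4x_Kx_S − 4x_S².
∂π/∂x_S = 80 − 4x_K − 8x_S = 0, so x_S = 10 − 0.5x_K.
The reaction-function slope is −0.5, so a 4-unit rise in x_K moves x_S by −0.5 × 4 = −2. Sal's best response falls — the actions are strategic substitutes.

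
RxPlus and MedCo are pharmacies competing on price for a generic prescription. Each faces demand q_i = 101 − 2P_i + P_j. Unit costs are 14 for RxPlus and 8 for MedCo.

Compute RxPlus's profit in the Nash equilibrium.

RxPlus's profit: π = (P_{RxPlus} − 14)(101 − 2P_{RxPlus} + P_{MedCo}).
∂π/∂P_{RxPlus} = 129 − 4P_{RxPlus} + P_{MedCo} = 0 ⇒ P_{RxPlus} = 32.25 + 0.25P_{MedCo}.
Similarly P_{MedCo} = 29.25 + 0.25P_{RxPlus}.
Substituting the second reaction function into the first: P_{RxPlus} = 32.25 + 0.25(29.25 + 0.25P_{RxPlus}), which gives 0.9375P_{RxPlus} = 39.5625 ⇒ P_{RxPlus} = 42.2.
Then P_{MedCo} = 29.25 + 0.25·42.2 = 39.8.
q_{RxPlus} = 101 − 2·42.2 + 39.8 = 56.4.
Profit = (42.2 − 14)·56.4 = 1590.48.

1590.48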